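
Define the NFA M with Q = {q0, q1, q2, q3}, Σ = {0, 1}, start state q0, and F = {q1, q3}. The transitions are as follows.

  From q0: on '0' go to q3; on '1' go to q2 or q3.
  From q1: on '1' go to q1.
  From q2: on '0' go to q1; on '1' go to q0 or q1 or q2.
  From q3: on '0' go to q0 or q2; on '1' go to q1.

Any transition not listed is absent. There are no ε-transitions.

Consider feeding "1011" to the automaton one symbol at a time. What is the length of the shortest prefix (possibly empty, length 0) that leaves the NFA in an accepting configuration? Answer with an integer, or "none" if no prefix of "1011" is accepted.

1

Start in {q0}.
Read '1': q0→{q2, q3}; now {q2, q3}.
None of the earlier sets intersect F, but {q2, q3} does.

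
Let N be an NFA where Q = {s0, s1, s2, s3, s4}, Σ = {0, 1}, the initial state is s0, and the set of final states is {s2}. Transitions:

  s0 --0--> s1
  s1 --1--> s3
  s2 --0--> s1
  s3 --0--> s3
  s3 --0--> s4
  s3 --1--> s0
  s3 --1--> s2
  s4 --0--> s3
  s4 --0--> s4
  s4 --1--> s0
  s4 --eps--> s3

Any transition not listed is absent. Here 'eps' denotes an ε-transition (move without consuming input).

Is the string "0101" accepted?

Yes

Start in {s0}.
Read '0': {s0} → {s1}.
Read '1': {s1} → {s3}.
Read '0': {s3} → {s3, s4}.
Read '1': {s3, s4} → {s0, s2}.
The final set {s0, s2} contains the accepting state s2.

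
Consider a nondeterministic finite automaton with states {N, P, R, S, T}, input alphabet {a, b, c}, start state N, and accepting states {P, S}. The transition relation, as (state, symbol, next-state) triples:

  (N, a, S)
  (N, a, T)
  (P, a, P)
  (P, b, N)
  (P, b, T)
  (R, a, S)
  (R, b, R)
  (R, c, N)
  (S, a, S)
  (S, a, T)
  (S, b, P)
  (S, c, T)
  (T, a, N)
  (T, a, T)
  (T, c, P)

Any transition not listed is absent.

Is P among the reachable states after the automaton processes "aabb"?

No

Start in {N}.
Read 'a': N→{S, T}; now {S, T}.
Read 'a': S→{S, T}, T→{N, T}; now {N, S, T}.
Read 'b': N→∅, S→{P}, T→∅; now {P}.
Read 'b': P→{N, T}; now {N, T}.
State P is not in {N, T}.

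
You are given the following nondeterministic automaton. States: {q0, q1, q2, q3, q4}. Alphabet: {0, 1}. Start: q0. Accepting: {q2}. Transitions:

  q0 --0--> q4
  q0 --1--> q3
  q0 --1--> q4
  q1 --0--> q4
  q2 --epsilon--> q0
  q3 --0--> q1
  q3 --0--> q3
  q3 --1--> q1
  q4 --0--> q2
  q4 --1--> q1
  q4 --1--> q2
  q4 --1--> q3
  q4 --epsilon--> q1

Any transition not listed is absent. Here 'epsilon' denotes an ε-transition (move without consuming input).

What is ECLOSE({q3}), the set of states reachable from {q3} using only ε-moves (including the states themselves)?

Begin with {q3}.
No ε-moves leave this set, so the closure equals the set itself.

{q3}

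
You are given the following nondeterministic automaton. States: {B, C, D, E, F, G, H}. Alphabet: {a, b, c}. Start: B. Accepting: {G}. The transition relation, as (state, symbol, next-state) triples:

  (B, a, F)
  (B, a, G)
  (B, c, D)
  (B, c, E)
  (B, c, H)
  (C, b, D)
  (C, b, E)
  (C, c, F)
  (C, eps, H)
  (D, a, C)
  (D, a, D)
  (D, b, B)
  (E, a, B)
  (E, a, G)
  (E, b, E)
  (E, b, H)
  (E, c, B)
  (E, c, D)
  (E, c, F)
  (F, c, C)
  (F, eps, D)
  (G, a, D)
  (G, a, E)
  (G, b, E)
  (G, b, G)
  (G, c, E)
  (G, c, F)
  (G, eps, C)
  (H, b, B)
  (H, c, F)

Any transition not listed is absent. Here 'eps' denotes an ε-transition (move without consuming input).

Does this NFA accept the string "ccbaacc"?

Start in {B}.
Read 'c': {B} → {D, E, H}.
Read 'c': {D, E, H} → {B, D, F}.
Read 'b': {B, D, F} → {B}.
Read 'a': {B} → {C, D, F, G, H}.
Read 'a': {C, D, F, G, H} → {C, D, E, H}.
Read 'c': {C, D, E, H} → {B, D, F}.
Read 'c': {B, D, F} → {C, D, E, H}.
The final set {C, D, E, H} contains no accepting state.

No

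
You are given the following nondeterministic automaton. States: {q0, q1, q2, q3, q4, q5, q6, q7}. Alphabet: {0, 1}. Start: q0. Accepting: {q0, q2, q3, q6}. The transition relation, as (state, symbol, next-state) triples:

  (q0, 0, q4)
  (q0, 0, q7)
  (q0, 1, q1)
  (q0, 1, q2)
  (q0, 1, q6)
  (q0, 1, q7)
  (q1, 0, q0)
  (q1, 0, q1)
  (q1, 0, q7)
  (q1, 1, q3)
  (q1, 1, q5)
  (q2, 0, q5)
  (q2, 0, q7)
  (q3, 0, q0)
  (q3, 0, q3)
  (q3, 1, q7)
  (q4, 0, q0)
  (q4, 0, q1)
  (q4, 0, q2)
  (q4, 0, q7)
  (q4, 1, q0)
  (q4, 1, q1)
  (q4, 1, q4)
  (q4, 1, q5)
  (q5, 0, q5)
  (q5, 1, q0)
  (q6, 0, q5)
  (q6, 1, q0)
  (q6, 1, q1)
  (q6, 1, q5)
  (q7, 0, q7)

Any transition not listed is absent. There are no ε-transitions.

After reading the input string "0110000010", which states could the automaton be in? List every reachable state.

{q0, q1, q2, q3, q4, q5, q7}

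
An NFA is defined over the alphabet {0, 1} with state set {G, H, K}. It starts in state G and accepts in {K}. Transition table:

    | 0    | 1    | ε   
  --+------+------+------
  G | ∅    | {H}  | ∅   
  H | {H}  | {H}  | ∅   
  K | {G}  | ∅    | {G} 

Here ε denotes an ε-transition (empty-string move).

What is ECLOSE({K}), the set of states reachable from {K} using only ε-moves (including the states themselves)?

Begin with {K}.
ε-move K → G; add G.

{G, K}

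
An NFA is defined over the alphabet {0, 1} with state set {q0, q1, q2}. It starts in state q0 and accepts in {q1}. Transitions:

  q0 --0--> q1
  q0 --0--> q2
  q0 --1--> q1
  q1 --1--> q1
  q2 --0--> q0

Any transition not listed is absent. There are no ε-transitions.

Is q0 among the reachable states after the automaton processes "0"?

Start in {q0}.
Read '0': q0→{q1, q2}; now {q1, q2}.
State q0 is not in {q1, q2}.

No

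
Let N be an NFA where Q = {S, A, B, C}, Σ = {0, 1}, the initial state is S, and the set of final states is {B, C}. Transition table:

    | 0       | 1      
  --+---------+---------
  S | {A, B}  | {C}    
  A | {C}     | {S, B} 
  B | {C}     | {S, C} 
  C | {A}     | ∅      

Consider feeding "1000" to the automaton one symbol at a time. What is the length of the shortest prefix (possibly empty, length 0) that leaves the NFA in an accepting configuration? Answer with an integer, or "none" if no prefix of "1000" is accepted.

1

Start in {S}.
Read '1': {S} → {C}.
None of the earlier sets intersect F, but {C} does.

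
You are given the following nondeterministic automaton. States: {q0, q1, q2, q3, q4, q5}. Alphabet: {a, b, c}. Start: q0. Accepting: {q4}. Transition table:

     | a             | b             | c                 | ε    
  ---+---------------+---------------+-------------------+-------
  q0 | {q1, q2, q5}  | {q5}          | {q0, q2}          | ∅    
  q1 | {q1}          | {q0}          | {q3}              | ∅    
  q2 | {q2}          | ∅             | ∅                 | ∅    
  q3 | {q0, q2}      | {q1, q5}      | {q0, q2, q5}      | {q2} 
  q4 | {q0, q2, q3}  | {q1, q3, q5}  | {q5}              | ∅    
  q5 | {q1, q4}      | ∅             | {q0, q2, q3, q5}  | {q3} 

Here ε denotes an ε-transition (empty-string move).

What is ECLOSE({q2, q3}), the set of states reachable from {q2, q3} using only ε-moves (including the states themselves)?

Begin with {q2, q3}.
No ε-moves leave this set, so the closure equals the set itself.

{q2, q3}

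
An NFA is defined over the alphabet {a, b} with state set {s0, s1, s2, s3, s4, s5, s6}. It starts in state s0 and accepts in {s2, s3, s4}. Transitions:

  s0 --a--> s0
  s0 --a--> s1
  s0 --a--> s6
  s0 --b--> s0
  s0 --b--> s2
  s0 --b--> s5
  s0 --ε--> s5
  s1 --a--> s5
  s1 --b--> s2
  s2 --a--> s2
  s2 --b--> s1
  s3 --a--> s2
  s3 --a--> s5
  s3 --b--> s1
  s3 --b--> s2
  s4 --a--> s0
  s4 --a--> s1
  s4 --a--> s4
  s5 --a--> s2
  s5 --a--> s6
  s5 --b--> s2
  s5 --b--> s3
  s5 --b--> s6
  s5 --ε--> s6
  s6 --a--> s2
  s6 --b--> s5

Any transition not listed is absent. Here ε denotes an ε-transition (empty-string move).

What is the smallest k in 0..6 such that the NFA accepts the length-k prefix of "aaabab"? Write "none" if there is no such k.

Start: ε-closure({s0}) = {s0, s5, s6}.
Read 'a': s0→{s0, s1, s6}, s5→{s2, s6}, s6→{s2}; union {s0, s1, s2, s6}; ε-closure = {s0, s1, s2, s5, s6}.
None of the earlier sets intersect F, but {s0, s1, s2, s5, s6} does.

1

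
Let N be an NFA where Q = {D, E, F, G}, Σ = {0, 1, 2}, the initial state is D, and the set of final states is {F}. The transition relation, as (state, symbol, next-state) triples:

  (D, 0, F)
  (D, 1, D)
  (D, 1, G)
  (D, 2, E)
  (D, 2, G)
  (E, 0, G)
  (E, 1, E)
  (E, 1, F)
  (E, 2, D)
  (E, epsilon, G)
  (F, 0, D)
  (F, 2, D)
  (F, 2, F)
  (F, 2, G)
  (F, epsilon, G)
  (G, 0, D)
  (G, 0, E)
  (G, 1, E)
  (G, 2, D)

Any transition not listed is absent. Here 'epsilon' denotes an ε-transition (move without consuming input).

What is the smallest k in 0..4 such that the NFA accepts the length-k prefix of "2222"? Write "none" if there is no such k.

none

Start in {D}.
Read '2': D→{E, G}; now {E, G}.
Read '2': E→{D}, G→{D}; now {D}.
Read '2': D→{E, G}; now {E, G}.
Read '2': E→{D}, G→{D}; now {D}.
No reachable set along the way intersects F.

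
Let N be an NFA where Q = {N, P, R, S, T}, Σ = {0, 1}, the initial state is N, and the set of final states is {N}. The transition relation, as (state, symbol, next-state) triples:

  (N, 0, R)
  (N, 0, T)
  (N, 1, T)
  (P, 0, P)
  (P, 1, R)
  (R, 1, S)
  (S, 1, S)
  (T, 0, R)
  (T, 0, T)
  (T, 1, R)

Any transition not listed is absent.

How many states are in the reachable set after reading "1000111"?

Start in {N}.
Read '1': {N} → {T}.
Read '0': {T} → {R, T}.
Read '0': {R, T} → {R, T}.
Read '0': {R, T} → {R, T}.
Read '1': {R, T} → {R, S}.
Read '1': {R, S} → {S}.
Read '1': {S} → {S}.
That set has 1 state.

1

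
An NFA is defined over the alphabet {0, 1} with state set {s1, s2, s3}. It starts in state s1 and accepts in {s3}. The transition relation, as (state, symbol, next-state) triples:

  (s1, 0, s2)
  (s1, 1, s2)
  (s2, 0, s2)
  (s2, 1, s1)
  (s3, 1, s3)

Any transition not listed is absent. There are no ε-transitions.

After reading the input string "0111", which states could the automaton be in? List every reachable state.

Start in {s1}.
Read '0': {s1} → {s2}.
Read '1': {s2} → {s1}.
Read '1': {s1} → {s2}.
Read '1': {s2} → {s1}.

{s1}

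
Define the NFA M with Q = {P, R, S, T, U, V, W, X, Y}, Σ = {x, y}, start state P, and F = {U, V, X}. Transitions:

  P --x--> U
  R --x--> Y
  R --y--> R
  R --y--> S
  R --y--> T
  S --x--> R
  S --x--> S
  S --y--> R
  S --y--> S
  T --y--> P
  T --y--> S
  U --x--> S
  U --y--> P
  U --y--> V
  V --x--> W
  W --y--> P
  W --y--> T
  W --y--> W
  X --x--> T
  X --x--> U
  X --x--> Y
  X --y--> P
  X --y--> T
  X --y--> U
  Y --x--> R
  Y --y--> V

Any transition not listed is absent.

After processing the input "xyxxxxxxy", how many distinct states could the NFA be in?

4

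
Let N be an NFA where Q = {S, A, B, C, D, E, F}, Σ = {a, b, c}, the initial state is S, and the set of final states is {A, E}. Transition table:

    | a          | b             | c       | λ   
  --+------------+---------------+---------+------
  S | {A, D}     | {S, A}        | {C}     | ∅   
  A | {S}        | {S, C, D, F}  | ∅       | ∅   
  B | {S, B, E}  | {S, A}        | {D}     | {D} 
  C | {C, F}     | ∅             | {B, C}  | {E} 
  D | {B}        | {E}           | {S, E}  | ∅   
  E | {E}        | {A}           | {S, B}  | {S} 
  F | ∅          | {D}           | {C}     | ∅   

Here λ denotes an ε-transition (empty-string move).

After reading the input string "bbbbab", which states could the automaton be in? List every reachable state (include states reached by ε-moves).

{S, A, C, D, E, F}

Start in {S}.
Read 'b': S→{S, A}; now {S, A}.
Read 'b': S→{S, A}, A→{S, C, D, F}; union {S, A, C, D, F}; ε-closure = {S, A, C, D, E, F}.
Read 'b': S→{S, A}, A→{S, C, D, F}, C→∅, D→{E}, E→{A}, F→{D}; now {S, A, C, D, E, F}.
Read 'b': S→{S, A}, A→{S, C, D, F}, C→∅, D→{E}, E→{A}, F→{D}; now {S, A, C, D, E, F}.
Read 'a': S→{A, D}, A→{S}, C→{C, F}, D→{B}, E→{E}, F→∅; now {S, A, B, C, D, E, F}.
Read 'b': S→{S, A}, A→{S, C, D, F}, B→{S, A}, C→∅, D→{E}, E→{A}, F→{D}; now {S, A, C, D, E, F}.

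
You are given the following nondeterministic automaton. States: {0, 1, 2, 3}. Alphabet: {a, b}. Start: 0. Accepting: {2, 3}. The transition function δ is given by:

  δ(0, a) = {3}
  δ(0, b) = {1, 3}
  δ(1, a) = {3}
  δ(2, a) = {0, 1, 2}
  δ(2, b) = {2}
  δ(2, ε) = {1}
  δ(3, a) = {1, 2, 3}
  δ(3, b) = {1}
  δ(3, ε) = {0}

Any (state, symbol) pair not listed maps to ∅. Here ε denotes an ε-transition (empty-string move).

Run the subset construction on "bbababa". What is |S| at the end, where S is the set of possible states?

4

Start in {0}.
Read 'b': {0} → {0, 1, 3}.
Read 'b': {0, 1, 3} → {0, 1, 3}.
Read 'a': {0, 1, 3} → {0, 1, 2, 3}.
Read 'b': {0, 1, 2, 3} → {0, 1, 2, 3}.
Read 'a': {0, 1, 2, 3} → {0, 1, 2, 3}.
Read 'b': {0, 1, 2, 3} → {0, 1, 2, 3}.
Read 'a': {0, 1, 2, 3} → {0, 1, 2, 3}.
That set has 4 states.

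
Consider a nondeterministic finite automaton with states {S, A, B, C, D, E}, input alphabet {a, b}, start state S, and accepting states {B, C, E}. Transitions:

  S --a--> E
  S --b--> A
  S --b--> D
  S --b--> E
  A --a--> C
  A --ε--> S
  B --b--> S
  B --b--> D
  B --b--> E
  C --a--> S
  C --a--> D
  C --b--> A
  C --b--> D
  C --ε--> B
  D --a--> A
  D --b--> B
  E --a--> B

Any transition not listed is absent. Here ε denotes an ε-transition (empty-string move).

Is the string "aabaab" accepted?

Yes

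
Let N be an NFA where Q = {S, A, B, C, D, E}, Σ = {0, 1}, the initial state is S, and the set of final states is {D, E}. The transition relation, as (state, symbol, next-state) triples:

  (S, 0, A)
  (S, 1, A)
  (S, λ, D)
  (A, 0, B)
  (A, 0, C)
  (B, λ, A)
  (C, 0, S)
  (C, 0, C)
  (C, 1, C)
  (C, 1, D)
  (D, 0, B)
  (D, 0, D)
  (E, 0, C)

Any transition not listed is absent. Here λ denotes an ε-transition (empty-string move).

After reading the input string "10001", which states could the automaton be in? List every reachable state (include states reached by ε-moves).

Start: ε-closure({S}) = {S, D}.
Read '1': S→{A}, D→∅; now {A}.
Read '0': A→{B, C}; union {B, C}; ε-closure = {A, B, C}.
Read '0': A→{B, C}, B→∅, C→{S, C}; union {S, B, C}; ε-closure = {S, A, B, C, D}.
Read '0': S→{A}, A→{B, C}, B→∅, C→{S, C}, D→{B, D}; now {S, A, B, C, D}.
Read '1': S→{A}, A→∅, B→∅, C→{C, D}, D→∅; now {A, C, D}.

{A, C, D}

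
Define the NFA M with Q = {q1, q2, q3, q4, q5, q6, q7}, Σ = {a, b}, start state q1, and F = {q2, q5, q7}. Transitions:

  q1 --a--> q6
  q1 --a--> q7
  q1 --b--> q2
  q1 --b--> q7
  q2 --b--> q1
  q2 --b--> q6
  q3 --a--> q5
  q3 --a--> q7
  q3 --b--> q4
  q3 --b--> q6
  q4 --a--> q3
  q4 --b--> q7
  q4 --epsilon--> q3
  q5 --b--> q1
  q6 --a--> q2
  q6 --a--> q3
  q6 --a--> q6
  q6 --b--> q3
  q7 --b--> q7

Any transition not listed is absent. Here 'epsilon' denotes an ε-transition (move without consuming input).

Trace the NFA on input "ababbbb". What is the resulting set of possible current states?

Start in {q1}.
Read 'a': q1→{q6, q7}; now {q6, q7}.
Read 'b': q6→{q3}, q7→{q7}; now {q3, q7}.
Read 'a': q3→{q5, q7}, q7→∅; now {q5, q7}.
Read 'b': q5→{q1}, q7→{q7}; now {q1, q7}.
Read 'b': q1→{q2, q7}, q7→{q7}; now {q2, q7}.
Read 'b': q2→{q1, q6}, q7→{q7}; now {q1, q6, q7}.
Read 'b': q1→{q2, q7}, q6→{q3}, q7→{q7}; now {q2, q3, q7}.

{q2, q3, q7}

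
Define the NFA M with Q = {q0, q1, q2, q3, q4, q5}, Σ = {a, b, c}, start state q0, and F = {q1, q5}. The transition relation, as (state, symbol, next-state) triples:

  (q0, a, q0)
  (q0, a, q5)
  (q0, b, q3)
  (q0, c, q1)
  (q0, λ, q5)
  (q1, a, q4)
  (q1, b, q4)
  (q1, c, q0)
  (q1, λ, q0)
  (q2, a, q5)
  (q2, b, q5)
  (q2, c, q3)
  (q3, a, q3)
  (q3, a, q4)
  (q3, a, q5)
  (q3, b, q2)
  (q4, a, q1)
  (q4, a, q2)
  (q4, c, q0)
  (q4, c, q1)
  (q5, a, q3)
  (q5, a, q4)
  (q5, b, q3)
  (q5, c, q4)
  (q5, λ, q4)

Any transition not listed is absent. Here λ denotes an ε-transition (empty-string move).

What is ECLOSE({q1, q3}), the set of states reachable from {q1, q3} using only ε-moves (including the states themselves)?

Begin with {q1, q3}.
ε-move q1 → q0; add q0.
ε-move q0 → q5; add q5.
ε-move q5 → q4; add q4.

{q0, q1, q3, q4, q5}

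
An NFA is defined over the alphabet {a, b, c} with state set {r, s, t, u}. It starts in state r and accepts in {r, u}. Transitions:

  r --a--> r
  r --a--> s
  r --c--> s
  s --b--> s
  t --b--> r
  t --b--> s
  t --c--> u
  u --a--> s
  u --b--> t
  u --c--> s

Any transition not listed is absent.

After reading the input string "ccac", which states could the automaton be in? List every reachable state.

Start in {r}.
Read 'c': {r} → {s}.
Read 'c': {s} → ∅.
The set is empty and remains empty for the remaining 2 symbols.

∅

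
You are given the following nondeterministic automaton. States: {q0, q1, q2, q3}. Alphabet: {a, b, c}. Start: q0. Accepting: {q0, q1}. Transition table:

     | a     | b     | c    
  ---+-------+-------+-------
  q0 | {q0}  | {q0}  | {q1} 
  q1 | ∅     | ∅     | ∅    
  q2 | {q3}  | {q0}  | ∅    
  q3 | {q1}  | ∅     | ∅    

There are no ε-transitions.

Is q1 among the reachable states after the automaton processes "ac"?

Start in {q0}.
Read 'a': q0→{q0}; now {q0}.
Read 'c': q0→{q1}; now {q1}.
State q1 is in {q1}.

Yes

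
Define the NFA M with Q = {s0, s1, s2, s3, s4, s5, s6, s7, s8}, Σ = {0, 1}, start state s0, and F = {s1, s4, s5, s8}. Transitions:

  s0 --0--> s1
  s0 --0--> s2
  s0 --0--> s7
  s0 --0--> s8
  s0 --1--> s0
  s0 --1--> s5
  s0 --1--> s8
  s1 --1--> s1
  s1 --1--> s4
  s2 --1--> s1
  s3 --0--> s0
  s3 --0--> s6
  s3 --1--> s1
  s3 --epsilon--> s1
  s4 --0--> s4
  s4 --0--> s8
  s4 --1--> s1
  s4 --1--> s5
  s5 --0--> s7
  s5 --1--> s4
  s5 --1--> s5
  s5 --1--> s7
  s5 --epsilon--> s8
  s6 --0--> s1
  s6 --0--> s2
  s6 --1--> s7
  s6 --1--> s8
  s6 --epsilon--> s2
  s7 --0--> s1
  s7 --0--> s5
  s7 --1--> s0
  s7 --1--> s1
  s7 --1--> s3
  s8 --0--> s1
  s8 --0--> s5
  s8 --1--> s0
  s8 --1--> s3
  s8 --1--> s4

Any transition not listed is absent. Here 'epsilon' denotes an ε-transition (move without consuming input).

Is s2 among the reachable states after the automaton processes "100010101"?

No

Start in {s0}.
Read '1': s0→{s0, s5, s8}; now {s0, s5, s8}.
Read '0': s0→{s1, s2, s7, s8}, s5→{s7}, s8→{s1, s5}; now {s1, s2, s5, s7, s8}.
Read '0': s1→∅, s2→∅, s5→{s7}, s7→{s1, s5}, s8→{s1, s5}; union {s1, s5, s7}; ε-closure = {s1, s5, s7, s8}.
Read '0': s1→∅, s5→{s7}, s7→{s1, s5}, s8→{s1, s5}; union {s1, s5, s7}; ε-closure = {s1, s5, s7, s8}.
Read '1': s1→{s1, s4}, s5→{s4, s5, s7}, s7→{s0, s1, s3}, s8→{s0, s3, s4}; union {s0, s1, s3, s4, s5, s7}; ε-closure = {s0, s1, s3, s4, s5, s7, s8}.
Read '0': s0→{s1, s2, s7, s8}, s1→∅, s3→{s0, s6}, s4→{s4, s8}, s5→{s7}, s7→{s1, s5}, s8→{s1, s5}; now {s0, s1, s2, s4, s5, s6, s7, s8}.
Read '1': s0→{s0, s5, s8}, s1→{s1, s4}, s2→{s1}, s4→{s1, s5}, s5→{s4, s5, s7}, s6→{s7, s8}, s7→{s0, s1, s3}, s8→{s0, s3, s4}; now {s0, s1, s3, s4, s5, s7, s8}.
Read '0': s0→{s1, s2, s7, s8}, s1→∅, s3→{s0, s6}, s4→{s4, s8}, s5→{s7}, s7→{s1, s5}, s8→{s1, s5}; now {s0, s1, s2, s4, s5, s6, s7, s8}.
Read '1': s0→{s0, s5, s8}, s1→{s1, s4}, s2→{s1}, s4→{s1, s5}, s5→{s4, s5, s7}, s6→{s7, s8}, s7→{s0, s1, s3}, s8→{s0, s3, s4}; now {s0, s1, s3, s4, s5, s7, s8}.
State s2 is not in {s0, s1, s3, s4, s5, s7, s8}.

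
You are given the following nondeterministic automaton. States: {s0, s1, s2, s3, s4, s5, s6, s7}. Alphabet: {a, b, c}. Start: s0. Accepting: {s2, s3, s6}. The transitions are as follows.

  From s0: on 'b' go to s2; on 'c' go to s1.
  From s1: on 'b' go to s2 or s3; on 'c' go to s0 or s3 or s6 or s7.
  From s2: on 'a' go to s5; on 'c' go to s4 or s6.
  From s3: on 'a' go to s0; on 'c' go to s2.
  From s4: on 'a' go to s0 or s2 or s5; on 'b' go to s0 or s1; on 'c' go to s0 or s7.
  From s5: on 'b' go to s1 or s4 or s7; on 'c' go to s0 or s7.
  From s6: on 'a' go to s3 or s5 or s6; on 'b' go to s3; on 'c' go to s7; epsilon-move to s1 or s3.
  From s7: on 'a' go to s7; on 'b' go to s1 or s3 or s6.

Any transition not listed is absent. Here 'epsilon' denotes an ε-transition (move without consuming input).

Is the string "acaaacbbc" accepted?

No

Start in {s0}.
Read 'a': {s0} → ∅.
The set is empty and remains empty for the remaining 8 symbols.
The final set ∅ contains no accepting state.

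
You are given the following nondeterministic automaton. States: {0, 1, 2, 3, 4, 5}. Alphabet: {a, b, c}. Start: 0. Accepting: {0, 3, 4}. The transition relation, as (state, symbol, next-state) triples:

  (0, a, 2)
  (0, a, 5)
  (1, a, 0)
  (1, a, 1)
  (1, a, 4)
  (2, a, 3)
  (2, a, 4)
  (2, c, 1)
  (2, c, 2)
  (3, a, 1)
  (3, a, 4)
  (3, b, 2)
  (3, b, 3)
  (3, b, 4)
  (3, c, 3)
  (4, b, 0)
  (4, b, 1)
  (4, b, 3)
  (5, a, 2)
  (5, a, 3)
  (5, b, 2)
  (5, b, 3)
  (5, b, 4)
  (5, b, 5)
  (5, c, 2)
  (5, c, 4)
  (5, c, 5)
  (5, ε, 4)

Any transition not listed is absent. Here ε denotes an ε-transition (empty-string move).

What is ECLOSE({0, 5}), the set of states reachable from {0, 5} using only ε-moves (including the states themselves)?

{0, 4, 5}

Begin with {0, 5}.
ε-move 5 → 4; add 4.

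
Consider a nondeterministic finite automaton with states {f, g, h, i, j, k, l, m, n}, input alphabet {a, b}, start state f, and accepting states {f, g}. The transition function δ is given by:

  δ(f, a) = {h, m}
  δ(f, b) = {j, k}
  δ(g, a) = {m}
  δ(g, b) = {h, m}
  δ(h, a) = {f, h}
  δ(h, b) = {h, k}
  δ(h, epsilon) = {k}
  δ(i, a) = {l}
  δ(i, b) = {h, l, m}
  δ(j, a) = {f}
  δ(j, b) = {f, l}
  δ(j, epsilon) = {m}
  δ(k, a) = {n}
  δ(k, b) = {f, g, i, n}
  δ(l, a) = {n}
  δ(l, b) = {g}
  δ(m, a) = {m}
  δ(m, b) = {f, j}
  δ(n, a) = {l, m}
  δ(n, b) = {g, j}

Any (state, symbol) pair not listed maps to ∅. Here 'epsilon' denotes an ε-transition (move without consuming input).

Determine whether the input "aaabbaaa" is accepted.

Start in {f}.
Read 'a': f→{h, m}; union {h, m}; ε-closure = {h, k, m}.
Read 'a': h→{f, h}, k→{n}, m→{m}; union {f, h, m, n}; ε-closure = {f, h, k, m, n}.
Read 'a': f→{h, m}, h→{f, h}, k→{n}, m→{m}, n→{l, m}; union {f, h, l, m, n}; ε-closure = {f, h, k, l, m, n}.
Read 'b': f→{j, k}, h→{h, k}, k→{f, g, i, n}, l→{g}, m→{f, j}, n→{g, j}; union {f, g, h, i, j, k, n}; ε-closure = {f, g, h, i, j, k, m, n}.
Read 'b': f→{j, k}, g→{h, m}, h→{h, k}, i→{h, l, m}, j→{f, l}, k→{f, g, i, n}, m→{f, j}, n→{g, j}; now {f, g, h, i, j, k, l, m, n}.
Read 'a': f→{h, m}, g→{m}, h→{f, h}, i→{l}, j→{f}, k→{n}, l→{n}, m→{m}, n→{l, m}; union {f, h, l, m, n}; ε-closure = {f, h, k, l, m, n}.
Read 'a': f→{h, m}, h→{f, h}, k→{n}, l→{n}, m→{m}, n→{l, m}; union {f, h, l, m, n}; ε-closure = {f, h, k, l, m, n}.
Read 'a': f→{h, m}, h→{f, h}, k→{n}, l→{n}, m→{m}, n→{l, m}; union {f, h, l, m, n}; ε-closure = {f, h, k, l, m, n}.
The final set {f, h, k, l, m, n} contains the accepting state f.

Yes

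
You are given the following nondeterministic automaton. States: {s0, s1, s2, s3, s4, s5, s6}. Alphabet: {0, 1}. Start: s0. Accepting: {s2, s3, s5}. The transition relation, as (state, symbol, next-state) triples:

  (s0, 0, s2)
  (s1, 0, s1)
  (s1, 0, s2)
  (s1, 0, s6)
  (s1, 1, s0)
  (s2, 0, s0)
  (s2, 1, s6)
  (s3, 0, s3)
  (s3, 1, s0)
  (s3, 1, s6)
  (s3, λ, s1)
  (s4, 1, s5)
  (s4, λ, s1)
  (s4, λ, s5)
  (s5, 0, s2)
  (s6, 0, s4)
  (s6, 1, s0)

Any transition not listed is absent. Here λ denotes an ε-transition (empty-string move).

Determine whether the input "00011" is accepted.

No

Start in {s0}.
Read '0': s0→{s2}; now {s2}.
Read '0': s2→{s0}; now {s0}.
Read '0': s0→{s2}; now {s2}.
Read '1': s2→{s6}; now {s6}.
Read '1': s6→{s0}; now {s0}.
The final set {s0} contains no accepting state.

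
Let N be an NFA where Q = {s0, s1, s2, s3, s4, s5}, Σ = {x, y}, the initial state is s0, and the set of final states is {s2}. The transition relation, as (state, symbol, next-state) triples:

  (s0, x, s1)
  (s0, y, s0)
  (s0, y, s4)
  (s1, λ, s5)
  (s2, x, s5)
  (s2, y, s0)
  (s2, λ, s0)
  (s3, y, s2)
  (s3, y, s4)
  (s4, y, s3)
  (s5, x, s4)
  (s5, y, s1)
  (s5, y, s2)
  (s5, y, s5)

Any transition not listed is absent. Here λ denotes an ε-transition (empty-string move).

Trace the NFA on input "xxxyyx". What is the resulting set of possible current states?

Start in {s0}.
Read 'x': {s0} → {s1, s5}.
Read 'x': {s1, s5} → {s4}.
Read 'x': {s4} → ∅.
The set is empty and remains empty for the remaining 3 symbols.

∅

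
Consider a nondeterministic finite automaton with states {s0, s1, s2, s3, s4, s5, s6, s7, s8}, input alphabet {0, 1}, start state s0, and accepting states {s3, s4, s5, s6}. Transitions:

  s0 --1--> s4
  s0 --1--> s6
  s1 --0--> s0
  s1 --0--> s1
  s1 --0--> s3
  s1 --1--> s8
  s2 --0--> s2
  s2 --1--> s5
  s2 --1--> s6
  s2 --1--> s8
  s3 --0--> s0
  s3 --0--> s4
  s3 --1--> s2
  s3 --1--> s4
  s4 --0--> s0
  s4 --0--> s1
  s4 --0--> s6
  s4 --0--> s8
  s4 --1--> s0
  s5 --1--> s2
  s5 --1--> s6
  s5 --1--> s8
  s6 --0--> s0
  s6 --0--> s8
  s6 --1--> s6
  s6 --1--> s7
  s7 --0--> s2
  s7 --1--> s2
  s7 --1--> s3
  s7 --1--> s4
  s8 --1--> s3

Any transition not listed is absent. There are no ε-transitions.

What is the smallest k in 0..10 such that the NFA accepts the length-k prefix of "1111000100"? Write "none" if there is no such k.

Start in {s0}.
Read '1': s0→{s4, s6}; now {s4, s6}.
None of the earlier sets intersect F, but {s4, s6} does.

1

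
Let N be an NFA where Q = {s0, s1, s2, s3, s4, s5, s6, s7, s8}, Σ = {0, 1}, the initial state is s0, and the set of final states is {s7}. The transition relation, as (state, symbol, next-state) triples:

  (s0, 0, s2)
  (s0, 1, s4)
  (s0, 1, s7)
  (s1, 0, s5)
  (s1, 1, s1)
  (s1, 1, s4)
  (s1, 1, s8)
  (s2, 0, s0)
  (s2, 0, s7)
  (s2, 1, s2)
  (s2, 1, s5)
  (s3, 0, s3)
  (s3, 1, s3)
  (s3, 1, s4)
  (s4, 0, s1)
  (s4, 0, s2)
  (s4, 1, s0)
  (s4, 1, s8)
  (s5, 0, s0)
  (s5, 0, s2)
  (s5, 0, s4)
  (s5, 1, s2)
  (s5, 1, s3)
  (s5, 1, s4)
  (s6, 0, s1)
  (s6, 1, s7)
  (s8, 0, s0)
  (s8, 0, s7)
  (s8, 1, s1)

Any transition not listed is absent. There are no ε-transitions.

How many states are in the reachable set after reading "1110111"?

8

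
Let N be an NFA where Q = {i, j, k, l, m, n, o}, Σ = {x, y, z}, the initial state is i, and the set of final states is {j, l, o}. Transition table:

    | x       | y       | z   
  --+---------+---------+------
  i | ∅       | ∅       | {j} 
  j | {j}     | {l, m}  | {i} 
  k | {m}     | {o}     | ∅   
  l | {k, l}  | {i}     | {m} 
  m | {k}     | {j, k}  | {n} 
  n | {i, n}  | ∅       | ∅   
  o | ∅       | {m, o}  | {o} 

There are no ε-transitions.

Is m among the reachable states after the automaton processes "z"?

Start in {i}.
Read 'z': i→{j}; now {j}.
State m is not in {j}.

No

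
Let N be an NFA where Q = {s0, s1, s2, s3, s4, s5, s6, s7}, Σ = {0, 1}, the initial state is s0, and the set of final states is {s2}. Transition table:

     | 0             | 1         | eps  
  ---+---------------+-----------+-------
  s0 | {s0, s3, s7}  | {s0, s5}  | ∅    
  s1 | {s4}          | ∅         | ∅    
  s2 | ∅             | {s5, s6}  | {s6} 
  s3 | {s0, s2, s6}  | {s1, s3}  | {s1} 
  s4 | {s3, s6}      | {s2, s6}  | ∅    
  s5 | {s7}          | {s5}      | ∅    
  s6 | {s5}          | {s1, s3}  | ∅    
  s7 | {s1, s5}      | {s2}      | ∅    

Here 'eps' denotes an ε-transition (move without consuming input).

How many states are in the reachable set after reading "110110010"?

Start in {s0}.
Read '1': s0→{s0, s5}; now {s0, s5}.
Read '1': s0→{s0, s5}, s5→{s5}; now {s0, s5}.
Read '0': s0→{s0, s3, s7}, s5→{s7}; union {s0, s3, s7}; ε-closure = {s0, s1, s3, s7}.
Read '1': s0→{s0, s5}, s1→∅, s3→{s1, s3}, s7→{s2}; union {s0, s1, s2, s3, s5}; ε-closure = {s0, s1, s2, s3, s5, s6}.
Read '1': s0→{s0, s5}, s1→∅, s2→{s5, s6}, s3→{s1, s3}, s5→{s5}, s6→{s1, s3}; now {s0, s1, s3, s5, s6}.
Read '0': s0→{s0, s3, s7}, s1→{s4}, s3→{s0, s2, s6}, s5→{s7}, s6→{s5}; union {s0, s2, s3, s4, s5, s6, s7}; ε-closure = {s0, s1, s2, s3, s4, s5, s6, s7}.
Read '0': s0→{s0, s3, s7}, s1→{s4}, s2→∅, s3→{s0, s2, s6}, s4→{s3, s6}, s5→{s7}, s6→{s5}, s7→{s1, s5}; now {s0, s1, s2, s3, s4, s5, s6, s7}.
Read '1': s0→{s0, s5}, s1→∅, s2→{s5, s6}, s3→{s1, s3}, s4→{s2, s6}, s5→{s5}, s6→{s1, s3}, s7→{s2}; now {s0, s1, s2, s3, s5, s6}.
Read '0': s0→{s0, s3, s7}, s1→{s4}, s2→∅, s3→{s0, s2, s6}, s5→{s7}, s6→{s5}; union {s0, s2, s3, s4, s5, s6, s7}; ε-closure = {s0, s1, s2, s3, s4, s5, s6, s7}.
That set has 8 states.

8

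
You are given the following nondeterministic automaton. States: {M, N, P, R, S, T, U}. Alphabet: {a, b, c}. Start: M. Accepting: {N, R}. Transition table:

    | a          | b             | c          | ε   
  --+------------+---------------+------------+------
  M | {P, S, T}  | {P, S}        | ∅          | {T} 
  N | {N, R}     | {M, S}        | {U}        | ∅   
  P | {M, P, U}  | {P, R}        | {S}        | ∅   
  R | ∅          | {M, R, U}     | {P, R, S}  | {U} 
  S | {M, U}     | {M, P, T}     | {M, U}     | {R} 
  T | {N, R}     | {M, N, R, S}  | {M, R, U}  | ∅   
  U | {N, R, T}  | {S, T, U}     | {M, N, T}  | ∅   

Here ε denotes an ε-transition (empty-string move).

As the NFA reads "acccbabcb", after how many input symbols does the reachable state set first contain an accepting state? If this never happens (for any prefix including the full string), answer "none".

1

Start: ε-closure({M}) = {M, T}.
Read 'a': {M, T} → {N, P, R, S, T, U}.
None of the earlier sets intersect F, but {N, P, R, S, T, U} does.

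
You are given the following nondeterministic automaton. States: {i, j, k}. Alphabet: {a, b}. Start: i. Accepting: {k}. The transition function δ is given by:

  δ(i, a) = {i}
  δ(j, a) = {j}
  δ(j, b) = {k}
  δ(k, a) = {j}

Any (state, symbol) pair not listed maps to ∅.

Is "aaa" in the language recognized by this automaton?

No

Start in {i}.
Read 'a': {i} → {i}.
Read 'a': {i} → {i}.
Read 'a': {i} → {i}.
The final set {i} contains no accepting state.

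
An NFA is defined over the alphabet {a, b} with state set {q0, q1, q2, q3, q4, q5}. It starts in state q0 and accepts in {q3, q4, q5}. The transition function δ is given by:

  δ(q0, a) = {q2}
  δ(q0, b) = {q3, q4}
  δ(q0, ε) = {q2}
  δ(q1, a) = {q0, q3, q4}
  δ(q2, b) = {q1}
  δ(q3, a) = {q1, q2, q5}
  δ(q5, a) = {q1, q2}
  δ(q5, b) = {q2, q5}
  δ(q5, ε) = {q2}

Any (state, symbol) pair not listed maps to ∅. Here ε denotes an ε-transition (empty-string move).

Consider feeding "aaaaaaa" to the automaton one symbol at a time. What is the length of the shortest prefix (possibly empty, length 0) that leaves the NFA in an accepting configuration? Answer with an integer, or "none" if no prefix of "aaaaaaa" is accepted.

Start: ε-closure({q0}) = {q0, q2}.
Read 'a': q0→{q2}, q2→∅; now {q2}.
Read 'a': q2→∅; now ∅.
The set is empty and remains empty for the remaining 5 symbols.
No reachable set along the way intersects F.

none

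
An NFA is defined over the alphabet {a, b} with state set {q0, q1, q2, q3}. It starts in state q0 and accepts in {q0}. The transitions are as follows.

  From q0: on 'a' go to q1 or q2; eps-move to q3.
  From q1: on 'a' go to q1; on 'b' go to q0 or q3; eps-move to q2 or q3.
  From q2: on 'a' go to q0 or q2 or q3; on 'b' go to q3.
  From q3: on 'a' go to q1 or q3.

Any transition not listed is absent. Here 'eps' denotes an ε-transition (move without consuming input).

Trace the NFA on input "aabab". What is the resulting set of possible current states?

{q0, q3}

Start: ε-closure({q0}) = {q0, q3}.
Read 'a': {q0, q3} → {q1, q2, q3}.
Read 'a': {q1, q2, q3} → {q0, q1, q2, q3}.
Read 'b': {q0, q1, q2, q3} → {q0, q3}.
Read 'a': {q0, q3} → {q1, q2, q3}.
Read 'b': {q1, q2, q3} → {q0, q3}.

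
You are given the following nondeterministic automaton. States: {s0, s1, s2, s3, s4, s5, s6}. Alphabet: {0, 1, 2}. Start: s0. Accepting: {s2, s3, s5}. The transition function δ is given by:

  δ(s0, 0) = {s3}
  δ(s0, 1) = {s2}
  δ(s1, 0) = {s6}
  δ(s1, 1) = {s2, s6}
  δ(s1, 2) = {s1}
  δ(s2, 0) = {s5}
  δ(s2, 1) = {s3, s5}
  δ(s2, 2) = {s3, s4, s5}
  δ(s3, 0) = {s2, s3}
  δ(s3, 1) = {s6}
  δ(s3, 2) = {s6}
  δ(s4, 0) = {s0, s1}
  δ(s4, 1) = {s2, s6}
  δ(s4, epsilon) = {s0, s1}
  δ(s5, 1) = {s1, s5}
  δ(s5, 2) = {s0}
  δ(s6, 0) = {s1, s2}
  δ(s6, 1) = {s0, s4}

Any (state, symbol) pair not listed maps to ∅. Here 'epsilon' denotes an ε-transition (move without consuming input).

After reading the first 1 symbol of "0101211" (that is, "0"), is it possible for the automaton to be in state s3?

Start in {s0}.
Read '0': s0→{s3}; now {s3}.
State s3 is in {s3}.

Yes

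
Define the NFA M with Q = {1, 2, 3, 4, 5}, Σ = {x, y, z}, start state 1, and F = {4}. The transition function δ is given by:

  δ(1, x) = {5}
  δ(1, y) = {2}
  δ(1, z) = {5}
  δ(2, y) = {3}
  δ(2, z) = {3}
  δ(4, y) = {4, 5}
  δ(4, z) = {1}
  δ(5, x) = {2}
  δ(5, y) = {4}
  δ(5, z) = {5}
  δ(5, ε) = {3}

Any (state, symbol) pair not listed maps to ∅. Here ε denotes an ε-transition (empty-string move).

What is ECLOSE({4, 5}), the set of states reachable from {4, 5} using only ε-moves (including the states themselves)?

{3, 4, 5}

Begin with {4, 5}.
ε-move 5 → 3; add 3.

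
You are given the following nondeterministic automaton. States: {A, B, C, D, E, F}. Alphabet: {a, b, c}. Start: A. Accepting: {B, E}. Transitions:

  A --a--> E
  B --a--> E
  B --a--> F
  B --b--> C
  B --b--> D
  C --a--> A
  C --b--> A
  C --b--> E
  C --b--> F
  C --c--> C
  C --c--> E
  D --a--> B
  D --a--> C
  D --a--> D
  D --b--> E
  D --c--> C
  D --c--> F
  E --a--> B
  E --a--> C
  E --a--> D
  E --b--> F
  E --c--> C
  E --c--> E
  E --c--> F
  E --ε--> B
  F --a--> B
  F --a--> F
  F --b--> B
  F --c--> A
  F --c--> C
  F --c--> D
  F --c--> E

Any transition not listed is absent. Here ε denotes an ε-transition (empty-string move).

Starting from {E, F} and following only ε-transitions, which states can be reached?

{B, E, F}

Begin with {E, F}.
ε-move E → B; add B.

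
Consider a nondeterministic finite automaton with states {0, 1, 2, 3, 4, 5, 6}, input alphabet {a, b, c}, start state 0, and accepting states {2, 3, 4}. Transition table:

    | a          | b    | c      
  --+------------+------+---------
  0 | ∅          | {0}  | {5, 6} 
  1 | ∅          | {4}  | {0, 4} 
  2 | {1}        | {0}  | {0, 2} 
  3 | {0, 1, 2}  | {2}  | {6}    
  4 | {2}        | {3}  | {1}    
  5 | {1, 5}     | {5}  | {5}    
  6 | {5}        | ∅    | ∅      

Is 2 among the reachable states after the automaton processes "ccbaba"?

Start in {0}.
Read 'c': 0→{5, 6}; now {5, 6}.
Read 'c': 5→{5}, 6→∅; now {5}.
Read 'b': 5→{5}; now {5}.
Read 'a': 5→{1, 5}; now {1, 5}.
Read 'b': 1→{4}, 5→{5}; now {4, 5}.
Read 'a': 4→{2}, 5→{1, 5}; now {1, 2, 5}.
State 2 is in {1, 2, 5}.

Yes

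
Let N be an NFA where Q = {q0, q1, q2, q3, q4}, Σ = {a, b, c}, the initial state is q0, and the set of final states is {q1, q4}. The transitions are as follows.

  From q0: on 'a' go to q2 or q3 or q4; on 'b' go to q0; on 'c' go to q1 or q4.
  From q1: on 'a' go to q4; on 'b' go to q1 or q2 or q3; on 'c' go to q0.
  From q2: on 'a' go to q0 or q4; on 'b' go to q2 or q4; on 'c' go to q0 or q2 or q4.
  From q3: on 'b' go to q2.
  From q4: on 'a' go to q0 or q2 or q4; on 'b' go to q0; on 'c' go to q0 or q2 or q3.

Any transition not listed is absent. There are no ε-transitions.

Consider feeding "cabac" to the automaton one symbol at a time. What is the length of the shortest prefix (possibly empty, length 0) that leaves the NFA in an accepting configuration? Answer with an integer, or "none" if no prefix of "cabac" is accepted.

Start in {q0}.
Read 'c': q0→{q1, q4}; now {q1, q4}.
None of the earlier sets intersect F, but {q1, q4} does.

1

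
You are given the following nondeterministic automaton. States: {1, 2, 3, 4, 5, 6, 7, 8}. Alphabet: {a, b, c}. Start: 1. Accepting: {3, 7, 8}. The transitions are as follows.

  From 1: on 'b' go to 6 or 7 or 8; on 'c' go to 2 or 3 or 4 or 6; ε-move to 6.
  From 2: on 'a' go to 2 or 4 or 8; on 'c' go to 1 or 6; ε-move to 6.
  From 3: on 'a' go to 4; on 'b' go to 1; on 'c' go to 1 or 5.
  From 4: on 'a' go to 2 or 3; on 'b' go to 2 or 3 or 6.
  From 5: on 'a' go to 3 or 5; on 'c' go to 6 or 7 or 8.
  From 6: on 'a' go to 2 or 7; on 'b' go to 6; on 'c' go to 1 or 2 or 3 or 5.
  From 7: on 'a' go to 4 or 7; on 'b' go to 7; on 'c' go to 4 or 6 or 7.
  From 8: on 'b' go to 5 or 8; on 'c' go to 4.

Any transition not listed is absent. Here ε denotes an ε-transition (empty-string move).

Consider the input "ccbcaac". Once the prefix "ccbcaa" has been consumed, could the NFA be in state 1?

Start: ε-closure({1}) = {1, 6}.
Read 'c': {1, 6} → {1, 2, 3, 4, 5, 6}.
Read 'c': {1, 2, 3, 4, 5, 6} → {1, 2, 3, 4, 5, 6, 7, 8}.
Read 'b': {1, 2, 3, 4, 5, 6, 7, 8} → {1, 2, 3, 5, 6, 7, 8}.
Read 'c': {1, 2, 3, 5, 6, 7, 8} → {1, 2, 3, 4, 5, 6, 7, 8}.
Read 'a': {1, 2, 3, 4, 5, 6, 7, 8} → {2, 3, 4, 5, 6, 7, 8}.
Read 'a': {2, 3, 4, 5, 6, 7, 8} → {2, 3, 4, 5, 6, 7, 8}.
State 1 is not in {2, 3, 4, 5, 6, 7, 8}.

No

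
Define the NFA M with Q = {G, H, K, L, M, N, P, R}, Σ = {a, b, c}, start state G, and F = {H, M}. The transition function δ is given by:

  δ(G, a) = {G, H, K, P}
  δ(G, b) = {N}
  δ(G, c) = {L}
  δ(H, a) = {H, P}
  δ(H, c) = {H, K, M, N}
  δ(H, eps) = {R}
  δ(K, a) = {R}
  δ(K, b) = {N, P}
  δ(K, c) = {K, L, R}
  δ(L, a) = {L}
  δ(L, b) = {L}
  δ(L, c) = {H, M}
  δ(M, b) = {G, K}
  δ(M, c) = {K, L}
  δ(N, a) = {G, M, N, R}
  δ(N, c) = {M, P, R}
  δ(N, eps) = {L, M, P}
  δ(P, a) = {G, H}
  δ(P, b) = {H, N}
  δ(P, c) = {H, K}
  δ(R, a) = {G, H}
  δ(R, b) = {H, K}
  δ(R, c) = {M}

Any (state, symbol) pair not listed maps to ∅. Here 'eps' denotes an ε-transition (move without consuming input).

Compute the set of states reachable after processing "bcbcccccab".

{G, H, K, L, M, N, P, R}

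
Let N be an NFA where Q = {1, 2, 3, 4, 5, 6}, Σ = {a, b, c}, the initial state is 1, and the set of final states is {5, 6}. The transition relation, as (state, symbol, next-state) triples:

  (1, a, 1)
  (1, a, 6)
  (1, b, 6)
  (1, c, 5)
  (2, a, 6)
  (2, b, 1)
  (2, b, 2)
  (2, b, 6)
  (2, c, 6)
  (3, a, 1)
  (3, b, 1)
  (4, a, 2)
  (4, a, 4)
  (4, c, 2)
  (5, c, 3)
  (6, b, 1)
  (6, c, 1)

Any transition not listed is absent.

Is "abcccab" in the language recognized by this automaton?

Start in {1}.
Read 'a': {1} → {1, 6}.
Read 'b': {1, 6} → {1, 6}.
Read 'c': {1, 6} → {1, 5}.
Read 'c': {1, 5} → {3, 5}.
Read 'c': {3, 5} → {3}.
Read 'a': {3} → {1}.
Read 'b': {1} → {6}.
The final set {6} contains the accepting state 6.

Yes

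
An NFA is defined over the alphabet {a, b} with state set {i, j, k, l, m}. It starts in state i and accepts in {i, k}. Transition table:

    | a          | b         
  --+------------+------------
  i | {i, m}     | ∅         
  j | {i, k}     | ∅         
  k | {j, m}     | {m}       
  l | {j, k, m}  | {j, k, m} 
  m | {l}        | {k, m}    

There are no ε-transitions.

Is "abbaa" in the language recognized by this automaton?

Yes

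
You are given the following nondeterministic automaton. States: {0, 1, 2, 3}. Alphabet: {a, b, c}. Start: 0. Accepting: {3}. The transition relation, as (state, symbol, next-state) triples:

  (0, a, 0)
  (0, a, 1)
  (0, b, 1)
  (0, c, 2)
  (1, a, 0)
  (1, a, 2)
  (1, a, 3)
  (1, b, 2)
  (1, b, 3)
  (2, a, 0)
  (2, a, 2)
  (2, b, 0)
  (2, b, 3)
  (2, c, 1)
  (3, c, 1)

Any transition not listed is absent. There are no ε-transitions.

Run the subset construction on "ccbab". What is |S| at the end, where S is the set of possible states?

3

Start in {0}.
Read 'c': 0→{2}; now {2}.
Read 'c': 2→{1}; now {1}.
Read 'b': 1→{2, 3}; now {2, 3}.
Read 'a': 2→{0, 2}, 3→∅; now {0, 2}.
Read 'b': 0→{1}, 2→{0, 3}; now {0, 1, 3}.
That set has 3 states.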